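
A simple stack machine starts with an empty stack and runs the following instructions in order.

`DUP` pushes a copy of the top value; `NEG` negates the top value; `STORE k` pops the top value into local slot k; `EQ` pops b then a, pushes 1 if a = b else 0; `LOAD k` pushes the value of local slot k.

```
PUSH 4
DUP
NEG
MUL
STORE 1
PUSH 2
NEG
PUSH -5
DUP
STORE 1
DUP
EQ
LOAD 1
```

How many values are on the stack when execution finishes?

PUSH 4  -> 4
DUP     -> 4 4
NEG     -> 4 -4
MUL     -> -16
STORE 1 -> (empty)
PUSH 2  -> 2
NEG     -> -2
PUSH -5 -> -2 -5
DUP     -> -2 -5 -5
STORE 1 -> -2 -5
DUP     -> -2 -5 -5
EQ      -> -2 1
LOAD 1  -> -2 1 -5

3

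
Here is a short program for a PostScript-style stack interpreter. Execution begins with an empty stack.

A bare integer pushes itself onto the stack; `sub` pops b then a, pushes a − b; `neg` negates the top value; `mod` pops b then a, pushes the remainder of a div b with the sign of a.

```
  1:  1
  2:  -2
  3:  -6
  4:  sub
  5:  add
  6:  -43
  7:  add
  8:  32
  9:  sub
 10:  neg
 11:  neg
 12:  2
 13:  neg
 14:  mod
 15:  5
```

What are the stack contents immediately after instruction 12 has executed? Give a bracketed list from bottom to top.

[-70, 2]

1   → [1]
-2  → [1, -2]
-6  → [1, -2, -6]
sub → [1, 4]
add → [5]
-43 → [5, -43]
add → [-38]
32  → [-38, 32]
sub → [-70]
neg → [70]
neg → [-70]
2   → [-70, 2]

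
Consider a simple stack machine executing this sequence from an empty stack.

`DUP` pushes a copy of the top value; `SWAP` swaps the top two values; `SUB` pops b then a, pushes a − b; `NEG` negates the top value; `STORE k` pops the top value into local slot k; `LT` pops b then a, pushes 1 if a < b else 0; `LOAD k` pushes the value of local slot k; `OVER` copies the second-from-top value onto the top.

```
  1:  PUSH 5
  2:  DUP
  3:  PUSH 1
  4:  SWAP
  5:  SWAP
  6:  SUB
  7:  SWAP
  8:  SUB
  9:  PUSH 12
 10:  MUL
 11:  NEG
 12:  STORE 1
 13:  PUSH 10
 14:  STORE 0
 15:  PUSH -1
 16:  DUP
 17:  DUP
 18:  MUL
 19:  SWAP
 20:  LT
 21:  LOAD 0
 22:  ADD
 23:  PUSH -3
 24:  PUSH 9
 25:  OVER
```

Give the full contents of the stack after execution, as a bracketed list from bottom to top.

PUSH 5  → [5]
DUP     → [5, 5]
PUSH 1  → [5, 5, 1]
SWAP    → [5, 1, 5]
SWAP    → [5, 5, 1]
SUB     → [5, 4]
SWAP    → [4, 5]
SUB     → [-1]
PUSH 12 → [-1, 12]
MUL     → [-12]
NEG     → [12]
STORE 1 → []
PUSH 10 → [10]
STORE 0 → []
PUSH -1 → [-1]
DUP     → [-1, -1]
DUP     → [-1, -1, -1]
MUL     → [-1, 1]
SWAP    → [1, -1]
LT      → [0]
LOAD 0  → [0, 10]
ADD     → [10]
PUSH -3 → [10, -3]
PUSH 9  → [10, -3, 9]
OVER    → [10, -3, 9, -3]

[10, -3, 9, -3]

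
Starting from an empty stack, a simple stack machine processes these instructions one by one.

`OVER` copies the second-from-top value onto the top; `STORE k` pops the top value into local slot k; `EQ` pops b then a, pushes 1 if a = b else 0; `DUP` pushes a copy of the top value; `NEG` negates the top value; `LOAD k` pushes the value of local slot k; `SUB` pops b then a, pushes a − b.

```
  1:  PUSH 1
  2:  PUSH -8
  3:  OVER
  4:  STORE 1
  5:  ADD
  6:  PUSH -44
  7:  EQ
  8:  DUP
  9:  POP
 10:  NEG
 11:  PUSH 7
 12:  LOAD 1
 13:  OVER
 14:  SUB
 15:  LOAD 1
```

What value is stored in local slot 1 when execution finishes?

PUSH 1   -> [1]
PUSH -8  -> [1, -8]
OVER     -> [1, -8, 1]
STORE 1  -> [1, -8]
ADD      -> [-7]
PUSH -44 -> [-7, -44]
EQ       -> [0]
DUP      -> [0, 0]
POP      -> [0]
NEG      -> [0]
PUSH 7   -> [0, 7]
LOAD 1   -> [0, 7, 1]
OVER     -> [0, 7, 1, 7]
SUB      -> [0, 7, -6]
LOAD 1   -> [0, 7, -6, 1]

1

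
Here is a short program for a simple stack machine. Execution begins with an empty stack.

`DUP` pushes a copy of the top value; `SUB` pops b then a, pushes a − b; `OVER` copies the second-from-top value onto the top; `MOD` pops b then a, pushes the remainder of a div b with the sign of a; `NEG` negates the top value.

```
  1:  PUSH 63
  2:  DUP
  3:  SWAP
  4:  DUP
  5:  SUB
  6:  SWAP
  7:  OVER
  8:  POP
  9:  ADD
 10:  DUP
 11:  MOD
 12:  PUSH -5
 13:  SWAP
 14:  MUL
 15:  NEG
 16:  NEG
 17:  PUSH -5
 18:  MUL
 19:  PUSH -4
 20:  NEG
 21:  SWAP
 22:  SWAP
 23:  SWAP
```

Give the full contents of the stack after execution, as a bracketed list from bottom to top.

PUSH 63 → [63]
DUP     → [63, 63]
SWAP    → [63, 63]
DUP     → [63, 63, 63]
SUB     → [63, 0]
SWAP    → [0, 63]
OVER    → [0, 63, 0]
POP     → [0, 63]
ADD     → [63]
DUP     → [63, 63]
MOD     → [0]
PUSH -5 → [0, -5]
SWAP    → [-5, 0]
MUL     → [0]
NEG     → [0]
NEG     → [0]
PUSH -5 → [0, -5]
MUL     → [0]
PUSH -4 → [0, -4]
NEG     → [0, 4]
SWAP    → [4, 0]
SWAP    → [0, 4]
SWAP    → [4, 0]

[4, 0]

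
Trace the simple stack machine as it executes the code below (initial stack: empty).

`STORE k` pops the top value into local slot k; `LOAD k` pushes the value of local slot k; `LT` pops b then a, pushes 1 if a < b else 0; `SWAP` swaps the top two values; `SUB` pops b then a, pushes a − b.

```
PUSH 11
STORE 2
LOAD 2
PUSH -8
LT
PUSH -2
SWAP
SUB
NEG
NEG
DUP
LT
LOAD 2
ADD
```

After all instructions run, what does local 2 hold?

PUSH 11 -> [11]
STORE 2 -> []
LOAD 2  -> [11]
PUSH -8 -> [11, -8]
LT      -> [0]
PUSH -2 -> [0, -2]
SWAP    -> [-2, 0]
SUB     -> [-2]
NEG     -> [2]
NEG     -> [-2]
DUP     -> [-2, -2]
LT      -> [0]
LOAD 2  -> [0, 11]
ADD     -> [11]

11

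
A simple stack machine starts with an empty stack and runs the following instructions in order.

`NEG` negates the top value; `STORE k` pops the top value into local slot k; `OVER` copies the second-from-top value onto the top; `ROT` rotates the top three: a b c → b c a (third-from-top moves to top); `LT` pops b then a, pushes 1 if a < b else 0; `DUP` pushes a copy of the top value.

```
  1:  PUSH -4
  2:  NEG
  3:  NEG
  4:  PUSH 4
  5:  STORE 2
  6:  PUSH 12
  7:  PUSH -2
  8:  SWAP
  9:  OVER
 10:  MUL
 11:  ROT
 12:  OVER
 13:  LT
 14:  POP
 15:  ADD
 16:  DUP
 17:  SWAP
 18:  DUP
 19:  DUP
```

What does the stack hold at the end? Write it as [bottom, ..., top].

[-26, -26, -26, -26]

PUSH -4 : [-4]
NEG     : [4]
NEG     : [-4]
PUSH 4  : [-4, 4]
STORE 2 : [-4]
PUSH 12 : [-4, 12]
PUSH -2 : [-4, 12, -2]
SWAP    : [-4, -2, 12]
OVER    : [-4, -2, 12, -2]
MUL     : [-4, -2, -24]
ROT     : [-2, -24, -4]
OVER    : [-2, -24, -4, -24]
LT      : [-2, -24, 0]
POP     : [-2, -24]
ADD     : [-26]
DUP     : [-26, -26]
SWAP    : [-26, -26]
DUP     : [-26, -26, -26]
DUP     : [-26, -26, -26, -26]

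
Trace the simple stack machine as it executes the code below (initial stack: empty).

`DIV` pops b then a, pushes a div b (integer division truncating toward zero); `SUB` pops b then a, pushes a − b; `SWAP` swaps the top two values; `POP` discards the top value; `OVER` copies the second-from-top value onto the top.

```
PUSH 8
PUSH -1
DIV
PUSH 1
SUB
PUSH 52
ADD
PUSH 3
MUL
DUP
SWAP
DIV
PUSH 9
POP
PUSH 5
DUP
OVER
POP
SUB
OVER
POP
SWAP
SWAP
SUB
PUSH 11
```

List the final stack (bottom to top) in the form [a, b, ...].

PUSH 8  -> 8
PUSH -1 -> 8 -1
DIV     -> -8
PUSH 1  -> -8 1
SUB     -> -9
PUSH 52 -> -9 52
ADD     -> 43
PUSH 3  -> 43 3
MUL     -> 129
DUP     -> 129 129
SWAP    -> 129 129
DIV     -> 1
PUSH 9  -> 1 9
POP     -> 1
PUSH 5  -> 1 5
DUP     -> 1 5 5
OVER    -> 1 5 5 5
POP     -> 1 5 5
SUB     -> 1 0
OVER    -> 1 0 1
POP     -> 1 0
SWAP    -> 0 1
SWAP    -> 1 0
SUB     -> 1
PUSH 11 -> 1 11

[1, 11]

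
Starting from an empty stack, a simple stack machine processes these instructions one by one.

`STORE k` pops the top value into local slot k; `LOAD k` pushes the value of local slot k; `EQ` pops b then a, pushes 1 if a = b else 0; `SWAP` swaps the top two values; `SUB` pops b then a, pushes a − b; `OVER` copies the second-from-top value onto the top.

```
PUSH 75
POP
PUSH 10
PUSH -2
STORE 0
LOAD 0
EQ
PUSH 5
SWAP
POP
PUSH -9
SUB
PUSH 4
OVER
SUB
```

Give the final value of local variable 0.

PUSH 75 → [75]
POP     → []
PUSH 10 → [10]
PUSH -2 → [10, -2]
STORE 0 → [10]
LOAD 0  → [10, -2]
EQ      → [0]
PUSH 5  → [0, 5]
SWAP    → [5, 0]
POP     → [5]
PUSH -9 → [5, -9]
SUB     → [14]
PUSH 4  → [14, 4]
OVER    → [14, 4, 14]
SUB     → [14, -10]

-2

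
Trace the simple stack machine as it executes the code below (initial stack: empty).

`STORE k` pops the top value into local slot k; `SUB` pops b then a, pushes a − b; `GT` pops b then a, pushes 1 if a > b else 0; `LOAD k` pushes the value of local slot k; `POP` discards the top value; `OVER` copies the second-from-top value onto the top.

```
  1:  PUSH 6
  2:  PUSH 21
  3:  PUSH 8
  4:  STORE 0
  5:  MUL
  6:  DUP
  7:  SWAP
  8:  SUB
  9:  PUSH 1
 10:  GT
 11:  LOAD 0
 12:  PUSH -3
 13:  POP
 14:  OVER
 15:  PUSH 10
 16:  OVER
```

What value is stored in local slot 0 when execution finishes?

8

PUSH 6  : 6
PUSH 21 : 6 21
PUSH 8  : 6 21 8
STORE 0 : 6 21
MUL     : 126
DUP     : 126 126
SWAP    : 126 126
SUB     : 0
PUSH 1  : 0 1
GT      : 0
LOAD 0  : 0 8
PUSH -3 : 0 8 -3
POP     : 0 8
OVER    : 0 8 0
PUSH 10 : 0 8 0 10
OVER    : 0 8 0 10 0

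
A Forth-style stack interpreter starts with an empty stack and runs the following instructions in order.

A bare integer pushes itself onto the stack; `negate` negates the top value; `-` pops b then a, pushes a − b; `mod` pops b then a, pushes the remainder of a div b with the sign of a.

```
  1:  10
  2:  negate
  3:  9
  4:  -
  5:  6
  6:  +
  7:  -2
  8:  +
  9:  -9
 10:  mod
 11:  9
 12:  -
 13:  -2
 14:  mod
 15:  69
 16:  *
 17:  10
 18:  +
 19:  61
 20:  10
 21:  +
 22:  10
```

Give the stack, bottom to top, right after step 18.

10      10
negate  -10
9       -10 9
-       -19
6       -19 6
+       -13
-2      -13 -2
+       -15
-9      -15 -9
mod     -6
9       -6 9
-       -15
-2      -15 -2
mod     -1
69      -1 69
*       -69
10      -69 10
+       -59

[-59]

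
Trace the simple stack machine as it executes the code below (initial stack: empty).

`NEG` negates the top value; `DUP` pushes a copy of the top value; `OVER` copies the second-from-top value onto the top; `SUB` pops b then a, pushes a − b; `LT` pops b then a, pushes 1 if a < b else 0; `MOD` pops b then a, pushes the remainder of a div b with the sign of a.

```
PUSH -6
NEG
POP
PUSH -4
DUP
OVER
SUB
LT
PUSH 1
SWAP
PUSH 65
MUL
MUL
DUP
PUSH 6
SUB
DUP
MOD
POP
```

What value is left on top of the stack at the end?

PUSH -6 → [-6]
NEG     → [6]
POP     → []
PUSH -4 → [-4]
DUP     → [-4, -4]
OVER    → [-4, -4, -4]
SUB     → [-4, 0]
LT      → [1]
PUSH 1  → [1, 1]
SWAP    → [1, 1]
PUSH 65 → [1, 1, 65]
MUL     → [1, 65]
MUL     → [65]
DUP     → [65, 65]
PUSH 6  → [65, 65, 6]
SUB     → [65, 59]
DUP     → [65, 59, 59]
MOD     → [65, 0]
POP     → [65]

65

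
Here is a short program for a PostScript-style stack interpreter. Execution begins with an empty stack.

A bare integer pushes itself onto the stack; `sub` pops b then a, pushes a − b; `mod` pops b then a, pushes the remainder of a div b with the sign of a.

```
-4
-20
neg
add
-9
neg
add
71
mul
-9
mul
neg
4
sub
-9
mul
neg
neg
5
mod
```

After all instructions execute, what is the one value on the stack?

-4  -> [-4]
-20 -> [-4, -20]
neg -> [-4, 20]
add -> [16]
-9  -> [16, -9]
neg -> [16, 9]
add -> [25]
71  -> [25, 71]
mul -> [1775]
-9  -> [1775, -9]
mul -> [-15975]
neg -> [15975]
4   -> [15975, 4]
sub -> [15971]
-9  -> [15971, -9]
mul -> [-143739]
neg -> [143739]
neg -> [-143739]
5   -> [-143739, 5]
mod -> [-4]

-4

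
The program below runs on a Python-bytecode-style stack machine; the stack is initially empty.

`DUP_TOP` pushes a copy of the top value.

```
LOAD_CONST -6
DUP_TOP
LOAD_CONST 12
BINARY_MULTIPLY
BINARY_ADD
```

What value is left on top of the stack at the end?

LOAD_CONST -6   : -6
DUP_TOP         : -6 -6
LOAD_CONST 12   : -6 -6 12
BINARY_MULTIPLY : -6 -72
BINARY_ADD      : -78

-78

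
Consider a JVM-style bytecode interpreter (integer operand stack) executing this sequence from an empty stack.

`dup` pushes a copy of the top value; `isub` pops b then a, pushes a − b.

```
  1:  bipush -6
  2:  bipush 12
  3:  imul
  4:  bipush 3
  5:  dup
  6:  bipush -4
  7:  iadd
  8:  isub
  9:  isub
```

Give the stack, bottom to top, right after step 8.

bipush -6  -6
bipush 12  -6 12
imul       -72
bipush 3   -72 3
dup        -72 3 3
bipush -4  -72 3 3 -4
iadd       -72 3 -1
isub       -72 4

[-72, 4]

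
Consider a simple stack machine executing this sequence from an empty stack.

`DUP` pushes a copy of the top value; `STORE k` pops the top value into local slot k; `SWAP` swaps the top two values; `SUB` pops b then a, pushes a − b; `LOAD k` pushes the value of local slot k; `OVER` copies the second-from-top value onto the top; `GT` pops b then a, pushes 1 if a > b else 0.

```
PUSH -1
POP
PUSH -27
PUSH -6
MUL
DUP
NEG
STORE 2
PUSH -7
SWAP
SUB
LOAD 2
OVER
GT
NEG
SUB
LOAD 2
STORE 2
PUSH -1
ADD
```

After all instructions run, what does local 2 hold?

-162

PUSH -1  → -1
POP      → (empty)
PUSH -27 → -27
PUSH -6  → -27 -6
MUL      → 162
DUP      → 162 162
NEG      → 162 -162
STORE 2  → 162
PUSH -7  → 162 -7
SWAP     → -7 162
SUB      → -169
LOAD 2   → -169 -162
OVER     → -169 -162 -169
GT       → -169 1
NEG      → -169 -1
SUB      → -168
LOAD 2   → -168 -162
STORE 2  → -168
PUSH -1  → -168 -1
ADD      → -169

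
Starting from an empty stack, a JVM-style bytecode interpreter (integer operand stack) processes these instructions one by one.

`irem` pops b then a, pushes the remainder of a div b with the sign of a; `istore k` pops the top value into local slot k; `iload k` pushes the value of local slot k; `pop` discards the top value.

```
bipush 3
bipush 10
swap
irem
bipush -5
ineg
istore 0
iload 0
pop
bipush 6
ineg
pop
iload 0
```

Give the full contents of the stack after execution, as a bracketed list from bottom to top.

[1, 5]

bipush 3  → 3
bipush 10 → 3 10
swap      → 10 3
irem      → 1
bipush -5 → 1 -5
ineg      → 1 5
istore 0  → 1
iload 0   → 1 5
pop       → 1
bipush 6  → 1 6
ineg      → 1 -6
pop       → 1
iload 0   → 1 5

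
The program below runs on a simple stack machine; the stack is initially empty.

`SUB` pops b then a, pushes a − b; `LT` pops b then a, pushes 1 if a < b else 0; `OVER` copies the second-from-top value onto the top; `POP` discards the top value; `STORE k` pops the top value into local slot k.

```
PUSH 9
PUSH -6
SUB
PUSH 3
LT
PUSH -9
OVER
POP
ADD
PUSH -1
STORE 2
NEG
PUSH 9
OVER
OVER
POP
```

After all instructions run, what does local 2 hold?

PUSH 9  : [9]
PUSH -6 : [9, -6]
SUB     : [15]
PUSH 3  : [15, 3]
LT      : [0]
PUSH -9 : [0, -9]
OVER    : [0, -9, 0]
POP     : [0, -9]
ADD     : [-9]
PUSH -1 : [-9, -1]
STORE 2 : [-9]
NEG     : [9]
PUSH 9  : [9, 9]
OVER    : [9, 9, 9]
OVER    : [9, 9, 9, 9]
POP     : [9, 9, 9]

-1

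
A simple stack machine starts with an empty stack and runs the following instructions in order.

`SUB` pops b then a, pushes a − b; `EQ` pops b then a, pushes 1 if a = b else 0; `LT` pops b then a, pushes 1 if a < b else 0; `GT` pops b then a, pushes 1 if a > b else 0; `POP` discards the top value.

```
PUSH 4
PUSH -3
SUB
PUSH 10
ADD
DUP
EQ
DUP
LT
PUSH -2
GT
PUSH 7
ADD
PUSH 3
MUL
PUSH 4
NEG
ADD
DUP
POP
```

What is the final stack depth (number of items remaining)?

1

PUSH 4   [4]
PUSH -3  [4, -3]
SUB      [7]
PUSH 10  [7, 10]
ADD      [17]
DUP      [17, 17]
EQ       [1]
DUP      [1, 1]
LT       [0]
PUSH -2  [0, -2]
GT       [1]
PUSH 7   [1, 7]
ADD      [8]
PUSH 3   [8, 3]
MUL      [24]
PUSH 4   [24, 4]
NEG      [24, -4]
ADD      [20]
DUP      [20, 20]
POP      [20]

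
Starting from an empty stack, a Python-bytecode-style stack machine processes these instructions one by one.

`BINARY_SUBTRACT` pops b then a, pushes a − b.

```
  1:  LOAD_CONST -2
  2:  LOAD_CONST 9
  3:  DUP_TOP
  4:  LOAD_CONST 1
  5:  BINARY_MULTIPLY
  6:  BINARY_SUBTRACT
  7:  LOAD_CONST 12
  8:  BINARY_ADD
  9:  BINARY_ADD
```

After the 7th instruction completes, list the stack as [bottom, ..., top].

[-2, 0, 12]

LOAD_CONST -2    [-2]
LOAD_CONST 9     [-2, 9]
DUP_TOP          [-2, 9, 9]
LOAD_CONST 1     [-2, 9, 9, 1]
BINARY_MULTIPLY  [-2, 9, 9]
BINARY_SUBTRACT  [-2, 0]
LOAD_CONST 12    [-2, 0, 12]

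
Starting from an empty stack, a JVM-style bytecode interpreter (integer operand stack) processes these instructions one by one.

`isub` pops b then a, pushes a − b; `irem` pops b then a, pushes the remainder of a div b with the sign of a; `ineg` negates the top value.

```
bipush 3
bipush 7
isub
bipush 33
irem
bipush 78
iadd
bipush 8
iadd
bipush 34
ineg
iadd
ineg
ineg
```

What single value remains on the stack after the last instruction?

bipush 3  : [3]
bipush 7  : [3, 7]
isub      : [-4]
bipush 33 : [-4, 33]
irem      : [-4]
bipush 78 : [-4, 78]
iadd      : [74]
bipush 8  : [74, 8]
iadd      : [82]
bipush 34 : [82, 34]
ineg      : [82, -34]
iadd      : [48]
ineg      : [-48]
ineg      : [48]

48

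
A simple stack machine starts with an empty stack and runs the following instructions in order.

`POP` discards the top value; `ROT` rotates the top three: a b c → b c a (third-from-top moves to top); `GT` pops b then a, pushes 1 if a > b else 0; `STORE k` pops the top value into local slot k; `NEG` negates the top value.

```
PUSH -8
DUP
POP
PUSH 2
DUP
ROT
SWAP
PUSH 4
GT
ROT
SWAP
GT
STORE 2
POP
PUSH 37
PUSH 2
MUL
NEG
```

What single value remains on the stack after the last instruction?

PUSH -8 : [-8]
DUP     : [-8, -8]
POP     : [-8]
PUSH 2  : [-8, 2]
DUP     : [-8, 2, 2]
ROT     : [2, 2, -8]
SWAP    : [2, -8, 2]
PUSH 4  : [2, -8, 2, 4]
GT      : [2, -8, 0]
ROT     : [-8, 0, 2]
SWAP    : [-8, 2, 0]
GT      : [-8, 1]
STORE 2 : [-8]
POP     : []
PUSH 37 : [37]
PUSH 2  : [37, 2]
MUL     : [74]
NEG     : [-74]

-74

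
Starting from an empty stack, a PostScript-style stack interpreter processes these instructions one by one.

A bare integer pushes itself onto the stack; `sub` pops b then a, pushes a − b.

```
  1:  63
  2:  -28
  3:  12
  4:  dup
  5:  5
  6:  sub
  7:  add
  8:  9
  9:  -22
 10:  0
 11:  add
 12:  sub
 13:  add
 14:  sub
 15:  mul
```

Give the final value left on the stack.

-4914

63   63
-28  63 -28
12   63 -28 12
dup  63 -28 12 12
5    63 -28 12 12 5
sub  63 -28 12 7
add  63 -28 19
9    63 -28 19 9
-22  63 -28 19 9 -22
0    63 -28 19 9 -22 0
add  63 -28 19 9 -22
sub  63 -28 19 31
add  63 -28 50
sub  63 -78
mul  -4914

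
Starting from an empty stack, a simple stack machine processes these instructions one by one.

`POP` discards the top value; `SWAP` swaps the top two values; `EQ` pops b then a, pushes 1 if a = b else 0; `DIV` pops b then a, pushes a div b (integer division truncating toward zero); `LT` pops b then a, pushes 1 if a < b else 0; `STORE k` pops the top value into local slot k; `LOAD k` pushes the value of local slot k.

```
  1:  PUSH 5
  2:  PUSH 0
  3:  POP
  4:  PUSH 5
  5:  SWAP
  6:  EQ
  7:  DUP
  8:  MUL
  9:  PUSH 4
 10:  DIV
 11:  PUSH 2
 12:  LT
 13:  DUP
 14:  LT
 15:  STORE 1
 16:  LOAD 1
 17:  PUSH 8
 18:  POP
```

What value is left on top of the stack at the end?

0

PUSH 5  -> 5
PUSH 0  -> 5 0
POP     -> 5
PUSH 5  -> 5 5
SWAP    -> 5 5
EQ      -> 1
DUP     -> 1 1
MUL     -> 1
PUSH 4  -> 1 4
DIV     -> 0
PUSH 2  -> 0 2
LT      -> 1
DUP     -> 1 1
LT      -> 0
STORE 1 -> (empty)
LOAD 1  -> 0
PUSH 8  -> 0 8
POP     -> 0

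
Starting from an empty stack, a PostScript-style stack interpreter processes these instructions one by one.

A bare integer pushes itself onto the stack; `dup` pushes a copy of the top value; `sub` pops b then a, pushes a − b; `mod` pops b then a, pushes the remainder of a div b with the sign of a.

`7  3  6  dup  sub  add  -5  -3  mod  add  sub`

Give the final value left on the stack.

6

7   → [7]
3   → [7, 3]
6   → [7, 3, 6]
dup → [7, 3, 6, 6]
sub → [7, 3, 0]
add → [7, 3]
-5  → [7, 3, -5]
-3  → [7, 3, -5, -3]
mod → [7, 3, -2]
add → [7, 1]
sub → [6]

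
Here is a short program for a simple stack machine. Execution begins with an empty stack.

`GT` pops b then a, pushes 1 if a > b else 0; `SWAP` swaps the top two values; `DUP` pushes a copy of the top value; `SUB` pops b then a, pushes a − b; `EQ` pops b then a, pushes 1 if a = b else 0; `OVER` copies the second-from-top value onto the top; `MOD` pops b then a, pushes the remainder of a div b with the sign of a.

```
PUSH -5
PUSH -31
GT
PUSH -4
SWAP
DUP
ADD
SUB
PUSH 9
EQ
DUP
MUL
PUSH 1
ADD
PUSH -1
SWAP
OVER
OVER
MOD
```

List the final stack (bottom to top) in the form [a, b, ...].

PUSH -5  → [-5]
PUSH -31 → [-5, -31]
GT       → [1]
PUSH -4  → [1, -4]
SWAP     → [-4, 1]
DUP      → [-4, 1, 1]
ADD      → [-4, 2]
SUB      → [-6]
PUSH 9   → [-6, 9]
EQ       → [0]
DUP      → [0, 0]
MUL      → [0]
PUSH 1   → [0, 1]
ADD      → [1]
PUSH -1  → [1, -1]
SWAP     → [-1, 1]
OVER     → [-1, 1, -1]
OVER     → [-1, 1, -1, 1]
MOD      → [-1, 1, 0]

[-1, 1, 0]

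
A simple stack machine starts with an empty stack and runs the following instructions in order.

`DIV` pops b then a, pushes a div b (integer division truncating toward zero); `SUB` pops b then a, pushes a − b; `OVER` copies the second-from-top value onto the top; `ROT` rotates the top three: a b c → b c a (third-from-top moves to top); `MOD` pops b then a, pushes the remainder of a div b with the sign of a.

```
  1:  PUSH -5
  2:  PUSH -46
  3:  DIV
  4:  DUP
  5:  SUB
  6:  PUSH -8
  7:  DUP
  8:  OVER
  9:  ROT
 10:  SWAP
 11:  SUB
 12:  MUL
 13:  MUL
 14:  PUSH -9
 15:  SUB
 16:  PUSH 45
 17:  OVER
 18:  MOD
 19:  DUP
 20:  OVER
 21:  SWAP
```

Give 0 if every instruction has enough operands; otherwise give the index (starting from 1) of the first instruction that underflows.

0

PUSH -5   -5
PUSH -46  -5 -46
DIV       0
DUP       0 0
SUB       0
PUSH -8   0 -8
DUP       0 -8 -8
OVER      0 -8 -8 -8
ROT       0 -8 -8 -8
SWAP      0 -8 -8 -8
SUB       0 -8 0
MUL       0 0
MUL       0
PUSH -9   0 -9
SUB       9
PUSH 45   9 45
OVER      9 45 9
MOD       9 0
DUP       9 0 0
OVER      9 0 0 0
SWAP      9 0 0 0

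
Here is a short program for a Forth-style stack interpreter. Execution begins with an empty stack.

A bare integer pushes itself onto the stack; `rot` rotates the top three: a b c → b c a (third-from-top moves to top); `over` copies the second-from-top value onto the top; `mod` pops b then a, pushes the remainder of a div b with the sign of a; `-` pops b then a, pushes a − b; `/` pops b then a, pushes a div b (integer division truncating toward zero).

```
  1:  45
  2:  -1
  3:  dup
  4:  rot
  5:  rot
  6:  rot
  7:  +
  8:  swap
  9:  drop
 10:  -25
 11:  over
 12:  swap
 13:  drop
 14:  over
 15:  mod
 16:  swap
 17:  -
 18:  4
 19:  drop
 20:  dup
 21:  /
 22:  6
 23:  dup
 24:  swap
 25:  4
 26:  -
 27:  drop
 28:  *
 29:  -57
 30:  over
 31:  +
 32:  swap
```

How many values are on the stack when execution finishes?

2

45   -> [45]
-1   -> [45, -1]
dup  -> [45, -1, -1]
rot  -> [-1, -1, 45]
rot  -> [-1, 45, -1]
rot  -> [45, -1, -1]
+    -> [45, -2]
swap -> [-2, 45]
drop -> [-2]
-25  -> [-2, -25]
over -> [-2, -25, -2]
swap -> [-2, -2, -25]
drop -> [-2, -2]
over -> [-2, -2, -2]
mod  -> [-2, 0]
swap -> [0, -2]
-    -> [2]
4    -> [2, 4]
drop -> [2]
dup  -> [2, 2]
/    -> [1]
6    -> [1, 6]
dup  -> [1, 6, 6]
swap -> [1, 6, 6]
4    -> [1, 6, 6, 4]
-    -> [1, 6, 2]
drop -> [1, 6]
*    -> [6]
-57  -> [6, -57]
over -> [6, -57, 6]
+    -> [6, -51]
swap -> [-51, 6]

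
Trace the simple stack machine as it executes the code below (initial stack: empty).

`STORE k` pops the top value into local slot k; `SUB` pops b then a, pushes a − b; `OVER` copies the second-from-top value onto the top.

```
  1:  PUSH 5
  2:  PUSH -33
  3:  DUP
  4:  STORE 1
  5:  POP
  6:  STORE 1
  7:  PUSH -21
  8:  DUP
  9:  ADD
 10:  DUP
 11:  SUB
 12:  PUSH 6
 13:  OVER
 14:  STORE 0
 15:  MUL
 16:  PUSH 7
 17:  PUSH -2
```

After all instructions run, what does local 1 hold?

5

PUSH 5   -> 5
PUSH -33 -> 5 -33
DUP      -> 5 -33 -33
STORE 1  -> 5 -33
POP      -> 5
STORE 1  -> (empty)
PUSH -21 -> -21
DUP      -> -21 -21
ADD      -> -42
DUP      -> -42 -42
SUB      -> 0
PUSH 6   -> 0 6
OVER     -> 0 6 0
STORE 0  -> 0 6
MUL      -> 0
PUSH 7   -> 0 7
PUSH -2  -> 0 7 -2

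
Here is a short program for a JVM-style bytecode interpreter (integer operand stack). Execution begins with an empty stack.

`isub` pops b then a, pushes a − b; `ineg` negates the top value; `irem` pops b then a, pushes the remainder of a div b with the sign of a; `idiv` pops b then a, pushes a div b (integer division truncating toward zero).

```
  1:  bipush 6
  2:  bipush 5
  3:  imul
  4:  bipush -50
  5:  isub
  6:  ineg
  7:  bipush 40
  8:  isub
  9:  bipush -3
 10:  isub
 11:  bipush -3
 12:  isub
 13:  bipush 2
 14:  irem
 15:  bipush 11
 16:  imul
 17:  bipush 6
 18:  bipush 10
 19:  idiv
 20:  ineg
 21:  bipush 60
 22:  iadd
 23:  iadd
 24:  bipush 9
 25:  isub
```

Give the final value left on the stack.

51

bipush 6   -> 6
bipush 5   -> 6 5
imul       -> 30
bipush -50 -> 30 -50
isub       -> 80
ineg       -> -80
bipush 40  -> -80 40
isub       -> -120
bipush -3  -> -120 -3
isub       -> -117
bipush -3  -> -117 -3
isub       -> -114
bipush 2   -> -114 2
irem       -> 0
bipush 11  -> 0 11
imul       -> 0
bipush 6   -> 0 6
bipush 10  -> 0 6 10
idiv       -> 0 0
ineg       -> 0 0
bipush 60  -> 0 0 60
iadd       -> 0 60
iadd       -> 60
bipush 9   -> 60 9
isub       -> 51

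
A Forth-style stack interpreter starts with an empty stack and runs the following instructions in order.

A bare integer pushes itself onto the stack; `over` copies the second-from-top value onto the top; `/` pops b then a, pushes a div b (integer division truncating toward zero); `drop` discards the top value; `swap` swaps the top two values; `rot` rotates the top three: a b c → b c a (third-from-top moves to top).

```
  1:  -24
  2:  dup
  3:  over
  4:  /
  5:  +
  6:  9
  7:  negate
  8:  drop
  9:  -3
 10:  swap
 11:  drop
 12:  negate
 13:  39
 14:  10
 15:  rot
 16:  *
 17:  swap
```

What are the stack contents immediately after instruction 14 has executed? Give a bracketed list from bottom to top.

-24    -> -24
dup    -> -24 -24
over   -> -24 -24 -24
/      -> -24 1
+      -> -23
9      -> -23 9
negate -> -23 -9
drop   -> -23
-3     -> -23 -3
swap   -> -3 -23
drop   -> -3
negate -> 3
39     -> 3 39
10     -> 3 39 10

[3, 39, 10]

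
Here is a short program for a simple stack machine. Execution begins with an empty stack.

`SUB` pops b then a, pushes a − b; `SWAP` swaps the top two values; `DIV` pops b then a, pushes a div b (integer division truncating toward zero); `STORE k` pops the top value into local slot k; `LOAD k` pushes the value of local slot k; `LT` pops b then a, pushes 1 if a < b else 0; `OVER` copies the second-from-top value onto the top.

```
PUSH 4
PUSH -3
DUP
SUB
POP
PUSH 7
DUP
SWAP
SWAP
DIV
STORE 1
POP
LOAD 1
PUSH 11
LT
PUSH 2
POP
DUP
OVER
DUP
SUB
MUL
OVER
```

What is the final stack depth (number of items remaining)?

PUSH 4  : 4
PUSH -3 : 4 -3
DUP     : 4 -3 -3
SUB     : 4 0
POP     : 4
PUSH 7  : 4 7
DUP     : 4 7 7
SWAP    : 4 7 7
SWAP    : 4 7 7
DIV     : 4 1
STORE 1 : 4
POP     : (empty)
LOAD 1  : 1
PUSH 11 : 1 11
LT      : 1
PUSH 2  : 1 2
POP     : 1
DUP     : 1 1
OVER    : 1 1 1
DUP     : 1 1 1 1
SUB     : 1 1 0
MUL     : 1 0
OVER    : 1 0 1

3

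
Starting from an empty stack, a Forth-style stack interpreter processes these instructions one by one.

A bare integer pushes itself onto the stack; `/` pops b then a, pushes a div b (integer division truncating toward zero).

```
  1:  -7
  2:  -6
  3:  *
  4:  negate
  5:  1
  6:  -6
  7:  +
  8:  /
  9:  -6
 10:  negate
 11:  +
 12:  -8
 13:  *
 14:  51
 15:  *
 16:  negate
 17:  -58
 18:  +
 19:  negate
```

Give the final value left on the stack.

-7     : -7
-6     : -7 -6
*      : 42
negate : -42
1      : -42 1
-6     : -42 1 -6
+      : -42 -5
/      : 8
-6     : 8 -6
negate : 8 6
+      : 14
-8     : 14 -8
*      : -112
51     : -112 51
*      : -5712
negate : 5712
-58    : 5712 -58
+      : 5654
negate : -5654

-5654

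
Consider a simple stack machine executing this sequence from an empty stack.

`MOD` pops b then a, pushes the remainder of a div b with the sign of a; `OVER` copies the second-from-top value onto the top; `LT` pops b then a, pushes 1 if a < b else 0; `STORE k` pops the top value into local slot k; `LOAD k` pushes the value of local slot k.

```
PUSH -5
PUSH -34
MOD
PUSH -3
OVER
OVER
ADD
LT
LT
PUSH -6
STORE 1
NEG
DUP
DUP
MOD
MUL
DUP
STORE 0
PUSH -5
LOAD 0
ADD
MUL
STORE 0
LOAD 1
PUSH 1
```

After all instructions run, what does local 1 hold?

PUSH -5  : -5
PUSH -34 : -5 -34
MOD      : -5
PUSH -3  : -5 -3
OVER     : -5 -3 -5
OVER     : -5 -3 -5 -3
ADD      : -5 -3 -8
LT       : -5 0
LT       : 1
PUSH -6  : 1 -6
STORE 1  : 1
NEG      : -1
DUP      : -1 -1
DUP      : -1 -1 -1
MOD      : -1 0
MUL      : 0
DUP      : 0 0
STORE 0  : 0
PUSH -5  : 0 -5
LOAD 0   : 0 -5 0
ADD      : 0 -5
MUL      : 0
STORE 0  : (empty)
LOAD 1   : -6
PUSH 1   : -6 1

-6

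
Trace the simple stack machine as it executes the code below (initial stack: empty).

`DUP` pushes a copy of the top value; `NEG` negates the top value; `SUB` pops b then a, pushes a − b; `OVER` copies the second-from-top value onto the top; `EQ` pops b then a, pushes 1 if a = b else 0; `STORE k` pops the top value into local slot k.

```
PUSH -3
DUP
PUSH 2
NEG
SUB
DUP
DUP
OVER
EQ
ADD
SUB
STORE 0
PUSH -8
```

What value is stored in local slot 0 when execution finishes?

PUSH -3 -> [-3]
DUP     -> [-3, -3]
PUSH 2  -> [-3, -3, 2]
NEG     -> [-3, -3, -2]
SUB     -> [-3, -1]
DUP     -> [-3, -1, -1]
DUP     -> [-3, -1, -1, -1]
OVER    -> [-3, -1, -1, -1, -1]
EQ      -> [-3, -1, -1, 1]
ADD     -> [-3, -1, 0]
SUB     -> [-3, -1]
STORE 0 -> [-3]
PUSH -8 -> [-3, -8]

-1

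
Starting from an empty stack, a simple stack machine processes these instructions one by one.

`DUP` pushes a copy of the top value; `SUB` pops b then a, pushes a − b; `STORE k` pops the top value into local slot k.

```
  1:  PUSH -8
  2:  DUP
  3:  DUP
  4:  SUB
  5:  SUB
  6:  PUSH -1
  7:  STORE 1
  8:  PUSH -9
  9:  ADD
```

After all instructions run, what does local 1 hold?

-1

PUSH -8 → [-8]
DUP     → [-8, -8]
DUP     → [-8, -8, -8]
SUB     → [-8, 0]
SUB     → [-8]
PUSH -1 → [-8, -1]
STORE 1 → [-8]
PUSH -9 → [-8, -9]
ADD     → [-17]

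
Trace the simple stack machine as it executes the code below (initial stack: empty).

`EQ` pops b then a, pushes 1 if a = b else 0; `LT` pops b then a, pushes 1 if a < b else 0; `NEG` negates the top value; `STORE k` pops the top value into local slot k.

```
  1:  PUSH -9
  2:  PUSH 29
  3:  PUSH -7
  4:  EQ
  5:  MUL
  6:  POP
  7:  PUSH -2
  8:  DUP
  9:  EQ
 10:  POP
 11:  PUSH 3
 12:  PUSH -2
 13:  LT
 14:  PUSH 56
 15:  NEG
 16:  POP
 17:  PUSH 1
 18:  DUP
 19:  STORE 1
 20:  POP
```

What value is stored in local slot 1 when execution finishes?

1

PUSH -9  [-9]
PUSH 29  [-9, 29]
PUSH -7  [-9, 29, -7]
EQ       [-9, 0]
MUL      [0]
POP      []
PUSH -2  [-2]
DUP      [-2, -2]
EQ       [1]
POP      []
PUSH 3   [3]
PUSH -2  [3, -2]
LT       [0]
PUSH 56  [0, 56]
NEG      [0, -56]
POP      [0]
PUSH 1   [0, 1]
DUP      [0, 1, 1]
STORE 1  [0, 1]
POP      [0]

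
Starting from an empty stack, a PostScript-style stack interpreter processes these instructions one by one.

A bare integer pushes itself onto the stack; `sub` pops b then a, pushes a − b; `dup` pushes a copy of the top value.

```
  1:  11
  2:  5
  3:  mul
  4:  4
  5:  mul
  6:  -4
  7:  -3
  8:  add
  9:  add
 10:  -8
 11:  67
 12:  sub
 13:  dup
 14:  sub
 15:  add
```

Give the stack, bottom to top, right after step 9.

11  -> [11]
5   -> [11, 5]
mul -> [55]
4   -> [55, 4]
mul -> [220]
-4  -> [220, -4]
-3  -> [220, -4, -3]
add -> [220, -7]
add -> [213]

[213]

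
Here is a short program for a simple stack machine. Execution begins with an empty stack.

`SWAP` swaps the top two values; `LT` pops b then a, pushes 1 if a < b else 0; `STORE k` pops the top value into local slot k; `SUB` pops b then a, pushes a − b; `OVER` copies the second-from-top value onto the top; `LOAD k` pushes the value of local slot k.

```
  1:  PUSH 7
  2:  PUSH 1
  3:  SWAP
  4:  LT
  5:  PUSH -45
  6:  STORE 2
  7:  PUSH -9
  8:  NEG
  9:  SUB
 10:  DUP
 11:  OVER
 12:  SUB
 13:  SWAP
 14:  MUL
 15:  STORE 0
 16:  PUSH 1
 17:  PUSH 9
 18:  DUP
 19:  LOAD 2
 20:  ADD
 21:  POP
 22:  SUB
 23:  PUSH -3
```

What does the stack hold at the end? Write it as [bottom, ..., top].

PUSH 7   -> [7]
PUSH 1   -> [7, 1]
SWAP     -> [1, 7]
LT       -> [1]
PUSH -45 -> [1, -45]
STORE 2  -> [1]
PUSH -9  -> [1, -9]
NEG      -> [1, 9]
SUB      -> [-8]
DUP      -> [-8, -8]
OVER     -> [-8, -8, -8]
SUB      -> [-8, 0]
SWAP     -> [0, -8]
MUL      -> [0]
STORE 0  -> []
PUSH 1   -> [1]
PUSH 9   -> [1, 9]
DUP      -> [1, 9, 9]
LOAD 2   -> [1, 9, 9, -45]
ADD      -> [1, 9, -36]
POP      -> [1, 9]
SUB      -> [-8]
PUSH -3  -> [-8, -3]

[-8, -3]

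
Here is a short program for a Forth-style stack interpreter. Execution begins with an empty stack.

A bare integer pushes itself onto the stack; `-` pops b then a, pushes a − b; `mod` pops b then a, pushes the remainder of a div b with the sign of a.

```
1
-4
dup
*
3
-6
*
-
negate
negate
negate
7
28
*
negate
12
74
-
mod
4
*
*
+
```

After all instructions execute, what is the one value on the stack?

1361

1       [1]
-4      [1, -4]
dup     [1, -4, -4]
*       [1, 16]
3       [1, 16, 3]
-6      [1, 16, 3, -6]
*       [1, 16, -18]
-       [1, 34]
negate  [1, -34]
negate  [1, 34]
negate  [1, -34]
7       [1, -34, 7]
28      [1, -34, 7, 28]
*       [1, -34, 196]
negate  [1, -34, -196]
12      [1, -34, -196, 12]
74      [1, -34, -196, 12, 74]
-       [1, -34, -196, -62]
mod     [1, -34, -10]
4       [1, -34, -10, 4]
*       [1, -34, -40]
*       [1, 1360]
+       [1361]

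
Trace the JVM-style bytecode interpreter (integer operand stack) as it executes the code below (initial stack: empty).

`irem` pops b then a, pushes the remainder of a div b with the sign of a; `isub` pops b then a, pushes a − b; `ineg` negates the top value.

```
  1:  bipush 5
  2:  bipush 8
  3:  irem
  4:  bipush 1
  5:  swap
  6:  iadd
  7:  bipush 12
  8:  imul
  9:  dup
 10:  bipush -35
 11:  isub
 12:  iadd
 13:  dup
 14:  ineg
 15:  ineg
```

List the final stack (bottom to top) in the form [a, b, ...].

bipush 5    5
bipush 8    5 8
irem        5
bipush 1    5 1
swap        1 5
iadd        6
bipush 12   6 12
imul        72
dup         72 72
bipush -35  72 72 -35
isub        72 107
iadd        179
dup         179 179
ineg        179 -179
ineg        179 179

[179, 179]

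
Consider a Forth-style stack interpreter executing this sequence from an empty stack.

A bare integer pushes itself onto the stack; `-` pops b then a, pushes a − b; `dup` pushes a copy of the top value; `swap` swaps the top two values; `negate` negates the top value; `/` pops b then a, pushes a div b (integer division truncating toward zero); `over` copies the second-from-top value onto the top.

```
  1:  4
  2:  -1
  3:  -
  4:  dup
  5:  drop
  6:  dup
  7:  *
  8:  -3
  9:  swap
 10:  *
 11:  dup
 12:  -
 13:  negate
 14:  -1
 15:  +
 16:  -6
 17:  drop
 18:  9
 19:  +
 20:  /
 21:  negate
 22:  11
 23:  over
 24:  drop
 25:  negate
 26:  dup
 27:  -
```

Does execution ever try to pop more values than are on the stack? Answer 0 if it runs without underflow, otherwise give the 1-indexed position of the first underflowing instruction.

4       [4]
-1      [4, -1]
-       [5]
dup     [5, 5]
drop    [5]
dup     [5, 5]
*       [25]
-3      [25, -3]
swap    [-3, 25]
*       [-75]
dup     [-75, -75]
-       [0]
negate  [0]
-1      [0, -1]
+       [-1]
-6      [-1, -6]
drop    [-1]
9       [-1, 9]
+       [8]
/  — needs 2 operands, stack has 1 → underflow

20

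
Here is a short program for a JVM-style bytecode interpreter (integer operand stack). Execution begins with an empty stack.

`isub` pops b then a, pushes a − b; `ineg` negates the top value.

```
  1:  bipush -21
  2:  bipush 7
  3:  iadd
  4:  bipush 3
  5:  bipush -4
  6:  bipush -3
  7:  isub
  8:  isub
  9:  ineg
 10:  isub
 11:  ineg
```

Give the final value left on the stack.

bipush -21 -> [-21]
bipush 7   -> [-21, 7]
iadd       -> [-14]
bipush 3   -> [-14, 3]
bipush -4  -> [-14, 3, -4]
bipush -3  -> [-14, 3, -4, -3]
isub       -> [-14, 3, -1]
isub       -> [-14, 4]
ineg       -> [-14, -4]
isub       -> [-10]
ineg       -> [10]

10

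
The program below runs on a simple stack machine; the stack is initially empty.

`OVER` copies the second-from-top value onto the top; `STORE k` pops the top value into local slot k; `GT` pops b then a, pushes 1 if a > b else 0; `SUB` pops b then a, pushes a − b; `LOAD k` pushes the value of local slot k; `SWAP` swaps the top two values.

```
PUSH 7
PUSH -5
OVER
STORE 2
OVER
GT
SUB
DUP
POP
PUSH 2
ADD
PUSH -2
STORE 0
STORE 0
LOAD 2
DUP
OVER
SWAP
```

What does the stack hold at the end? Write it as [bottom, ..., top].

PUSH 7   7
PUSH -5  7 -5
OVER     7 -5 7
STORE 2  7 -5
OVER     7 -5 7
GT       7 0
SUB      7
DUP      7 7
POP      7
PUSH 2   7 2
ADD      9
PUSH -2  9 -2
STORE 0  9
STORE 0  (empty)
LOAD 2   7
DUP      7 7
OVER     7 7 7
SWAP     7 7 7

[7, 7, 7]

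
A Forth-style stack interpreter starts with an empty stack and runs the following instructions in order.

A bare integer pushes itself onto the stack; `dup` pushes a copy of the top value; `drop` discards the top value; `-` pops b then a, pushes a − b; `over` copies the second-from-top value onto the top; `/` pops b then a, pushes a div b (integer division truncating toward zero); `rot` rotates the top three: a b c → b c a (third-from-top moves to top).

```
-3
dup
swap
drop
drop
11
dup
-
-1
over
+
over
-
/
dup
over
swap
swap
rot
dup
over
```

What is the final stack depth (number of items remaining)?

5

-3   → [-3]
dup  → [-3, -3]
swap → [-3, -3]
drop → [-3]
drop → []
11   → [11]
dup  → [11, 11]
-    → [0]
-1   → [0, -1]
over → [0, -1, 0]
+    → [0, -1]
over → [0, -1, 0]
-    → [0, -1]
/    → [0]
dup  → [0, 0]
over → [0, 0, 0]
swap → [0, 0, 0]
swap → [0, 0, 0]
rot  → [0, 0, 0]
dup  → [0, 0, 0, 0]
over → [0, 0, 0, 0, 0]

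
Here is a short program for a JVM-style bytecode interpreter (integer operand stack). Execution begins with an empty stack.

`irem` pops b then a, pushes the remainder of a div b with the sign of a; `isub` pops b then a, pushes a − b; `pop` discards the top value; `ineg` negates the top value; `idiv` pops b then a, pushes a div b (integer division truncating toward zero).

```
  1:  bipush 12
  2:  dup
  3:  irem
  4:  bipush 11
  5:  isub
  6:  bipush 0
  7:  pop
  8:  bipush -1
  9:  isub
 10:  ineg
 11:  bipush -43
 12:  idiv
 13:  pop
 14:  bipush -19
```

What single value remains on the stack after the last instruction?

bipush 12  -> 12
dup        -> 12 12
irem       -> 0
bipush 11  -> 0 11
isub       -> -11
bipush 0   -> -11 0
pop        -> -11
bipush -1  -> -11 -1
isub       -> -10
ineg       -> 10
bipush -43 -> 10 -43
idiv       -> 0
pop        -> (empty)
bipush -19 -> -19

-19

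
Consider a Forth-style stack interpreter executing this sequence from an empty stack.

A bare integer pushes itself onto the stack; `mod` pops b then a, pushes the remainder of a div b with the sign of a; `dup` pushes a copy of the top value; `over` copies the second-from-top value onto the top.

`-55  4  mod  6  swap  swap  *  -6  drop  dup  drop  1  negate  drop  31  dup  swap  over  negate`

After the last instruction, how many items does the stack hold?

-55    -> -55
4      -> -55 4
mod    -> -3
6      -> -3 6
swap   -> 6 -3
swap   -> -3 6
*      -> -18
-6     -> -18 -6
drop   -> -18
dup    -> -18 -18
drop   -> -18
1      -> -18 1
negate -> -18 -1
drop   -> -18
31     -> -18 31
dup    -> -18 31 31
swap   -> -18 31 31
over   -> -18 31 31 31
negate -> -18 31 31 -31

4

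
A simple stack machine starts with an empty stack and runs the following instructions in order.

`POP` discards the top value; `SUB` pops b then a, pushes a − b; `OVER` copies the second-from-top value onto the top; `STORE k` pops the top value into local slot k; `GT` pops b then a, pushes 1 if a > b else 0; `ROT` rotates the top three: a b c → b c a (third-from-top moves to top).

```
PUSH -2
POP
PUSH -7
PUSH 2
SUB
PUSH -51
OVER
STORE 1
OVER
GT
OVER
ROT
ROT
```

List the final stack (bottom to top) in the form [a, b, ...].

[-9, -9, 0]

PUSH -2  : -2
POP      : (empty)
PUSH -7  : -7
PUSH 2   : -7 2
SUB      : -9
PUSH -51 : -9 -51
OVER     : -9 -51 -9
STORE 1  : -9 -51
OVER     : -9 -51 -9
GT       : -9 0
OVER     : -9 0 -9
ROT      : 0 -9 -9
ROT      : -9 -9 0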